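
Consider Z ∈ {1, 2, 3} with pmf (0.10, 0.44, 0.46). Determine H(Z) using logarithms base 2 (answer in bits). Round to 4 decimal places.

H(Z) = −Σ p·log₂ p.
  −(0.10)·log₂(0.10) = 0.33219
  −(0.44)·log₂(0.44) = 0.52115
  −(0.46)·log₂(0.46) = 0.51534
Sum: 0.33219 + 0.52115 + 0.51534 = 1.3687 bits.

1.3687 bits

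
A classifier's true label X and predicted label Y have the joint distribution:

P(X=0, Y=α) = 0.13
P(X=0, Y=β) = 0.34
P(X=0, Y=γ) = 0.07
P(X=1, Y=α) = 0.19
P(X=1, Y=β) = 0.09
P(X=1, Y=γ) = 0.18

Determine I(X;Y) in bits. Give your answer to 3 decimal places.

0.151 bits

Marginals: p(X) = (0.5400, 0.4600), p(Y) = (0.3200, 0.4300, 0.2500).
I(X;Y) = Σ p(x,y)·log₂[p(x,y)/(p(x)p(y))].
  (0,α): 0.13·log₂(0.7523) = -0.0534
  (0,β): 0.34·log₂(1.4643) = 0.1871
  (0,γ): 0.07·log₂(0.5185) = -0.0663
  (1,α): 0.19·log₂(1.2908) = 0.0700
  (1,β): 0.09·log₂(0.4550) = -0.1022
  (1,γ): 0.18·log₂(1.5652) = 0.1163
Sum = 0.151 bits.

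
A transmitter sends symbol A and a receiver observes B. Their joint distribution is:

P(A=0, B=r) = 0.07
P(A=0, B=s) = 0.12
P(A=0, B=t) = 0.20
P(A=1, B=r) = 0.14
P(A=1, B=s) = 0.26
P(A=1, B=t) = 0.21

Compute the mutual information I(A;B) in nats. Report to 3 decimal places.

0.014 nats

Marginals: p(A) = (0.3900, 0.6100), p(B) = (0.2100, 0.3800, 0.4100).
I(A;B) = Σ p(x,y)·ln[p(x,y)/(p(x)p(y))].
  (0,r): 0.07·ln(0.8547) = -0.0110
  (0,s): 0.12·ln(0.8097) = -0.0253
  (0,t): 0.20·ln(1.2508) = 0.0448
  (1,r): 0.14·ln(1.0929) = 0.0124
  (1,s): 0.26·ln(1.1217) = 0.0298
  (1,t): 0.21·ln(0.8397) = -0.0367
Sum = 0.014 nats.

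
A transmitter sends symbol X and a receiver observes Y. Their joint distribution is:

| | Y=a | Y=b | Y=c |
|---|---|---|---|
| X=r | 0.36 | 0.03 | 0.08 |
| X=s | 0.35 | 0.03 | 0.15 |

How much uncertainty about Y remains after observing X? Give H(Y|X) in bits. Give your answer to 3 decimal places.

1.069 bits

Chain rule: H(Y|X) = H(X,Y) − H(X).
Marginals: p(X) = (0.4700, 0.5300), p(Y) = (0.7100, 0.0600, 0.2300).
H(X,Y) = 2.0663 bits; H(X) = 0.9974 bits.
H(Y|X) = 2.0663 − 0.9974 = 1.069 bits.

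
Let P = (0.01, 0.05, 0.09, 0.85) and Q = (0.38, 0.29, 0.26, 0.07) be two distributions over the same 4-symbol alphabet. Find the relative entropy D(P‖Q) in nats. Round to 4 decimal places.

1.9025 nats

D(P‖Q) = Σ p·ln(p/q).
  0.01·ln(0.01/0.38) = -0.03638
  0.05·ln(0.05/0.29) = -0.08789
  0.09·ln(0.09/0.26) = -0.09548
  0.85·ln(0.85/0.07) = 2.12223
D(P‖Q) = 1.9025 nats.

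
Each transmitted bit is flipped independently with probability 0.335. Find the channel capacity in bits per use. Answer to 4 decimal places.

Binary symmetric channel: C = 1 − h₂(ε) where h₂ is the binary entropy function.
h₂(0.335) = −0.335·log₂0.335 − 0.665·log₂0.665 = 0.9200.
C = 1 − 0.9200 = 0.0800 bits per channel use.

0.0800 bits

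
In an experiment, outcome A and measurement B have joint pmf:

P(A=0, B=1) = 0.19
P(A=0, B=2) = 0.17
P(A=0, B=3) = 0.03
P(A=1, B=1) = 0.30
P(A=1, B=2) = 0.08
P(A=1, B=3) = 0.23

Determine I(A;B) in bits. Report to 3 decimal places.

Marginals: p(A) = (0.3900, 0.6100), p(B) = (0.4900, 0.2500, 0.2600).
I(A;B) = H(A) + H(B) − H(A,B).
H(A) = 0.9648, H(B) = 1.5096, H(A,B) = 2.3418.
I(A;B) = 0.9648 + 1.5096 − 2.3418 = 0.133 bits.

0.133 bits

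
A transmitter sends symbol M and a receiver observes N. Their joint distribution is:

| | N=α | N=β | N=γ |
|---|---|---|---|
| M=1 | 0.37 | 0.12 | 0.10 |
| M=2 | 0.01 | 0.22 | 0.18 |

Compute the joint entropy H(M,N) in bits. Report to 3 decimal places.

H(M,N) = −Σ p(x,y)·log₂ p(x,y) over all 6 cells.
  cell (1,α): −0.37·log₂0.37 = 0.5307
  cell (1,β): −0.12·log₂0.12 = 0.3671
  cell (1,γ): −0.10·log₂0.10 = 0.3322
  cell (2,α): −0.01·log₂0.01 = 0.0664
  cell (2,β): −0.22·log₂0.22 = 0.4806
  cell (2,γ): −0.18·log₂0.18 = 0.4453
Sum = 2.222 bits.

2.222 bits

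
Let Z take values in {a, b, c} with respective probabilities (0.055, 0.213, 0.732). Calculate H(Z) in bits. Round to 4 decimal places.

1.0348 bits

H(Z) = −Σ p·log₂ p.
  −(0.055)·log₂(0.055) = 0.23014
  −(0.213)·log₂(0.213) = 0.47522
  −(0.732)·log₂(0.732) = 0.32946
Sum: 0.23014 + 0.47522 + 0.32946 = 1.0348 bits.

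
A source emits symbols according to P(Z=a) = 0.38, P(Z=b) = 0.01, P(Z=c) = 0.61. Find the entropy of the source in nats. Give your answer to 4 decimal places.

H(Z) = −Σ p·ln p.
  −(0.38)·ln(0.38) = 0.36768
  −(0.01)·ln(0.01) = 0.04605
  −(0.61)·ln(0.61) = 0.30152
Sum: 0.36768 + 0.04605 + 0.30152 = 0.7153 nats.

0.7153 nats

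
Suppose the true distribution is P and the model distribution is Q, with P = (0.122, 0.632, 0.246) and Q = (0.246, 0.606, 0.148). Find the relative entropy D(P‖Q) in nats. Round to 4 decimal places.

D(P‖Q) = Σ p·ln(p/q).
  0.122·ln(0.122/0.246) = -0.08556
  0.632·ln(0.632/0.606) = 0.02655
  0.246·ln(0.246/0.148) = 0.12500
D(P‖Q) = 0.0660 nats.

0.0660 nats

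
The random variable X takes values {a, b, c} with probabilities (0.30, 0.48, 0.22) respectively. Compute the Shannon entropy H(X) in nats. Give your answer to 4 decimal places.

1.0466 nats

H(X) = −Σ p·ln p.
  −(0.30)·ln(0.30) = 0.36119
  −(0.48)·ln(0.48) = 0.35231
  −(0.22)·ln(0.22) = 0.33311
Sum: 0.36119 + 0.35231 + 0.33311 = 1.0466 nats.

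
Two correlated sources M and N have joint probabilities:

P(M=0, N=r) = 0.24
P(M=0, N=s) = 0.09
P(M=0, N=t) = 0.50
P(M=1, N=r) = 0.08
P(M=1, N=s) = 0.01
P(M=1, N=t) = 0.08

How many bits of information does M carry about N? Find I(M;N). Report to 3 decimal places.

0.015 bits

Marginals: p(M) = (0.8300, 0.1700), p(N) = (0.3200, 0.1000, 0.5800).
I(M;N) = Σ p(x,y)·log₂[p(x,y)/(p(x)p(y))].
  (0,r): 0.24·log₂(0.9036) = -0.0351
  (0,s): 0.09·log₂(1.0843) = 0.0105
  (0,t): 0.50·log₂(1.0386) = 0.0273
  (1,r): 0.08·log₂(1.4706) = 0.0445
  (1,s): 0.01·log₂(0.5882) = -0.0077
  (1,t): 0.08·log₂(0.8114) = -0.0241
Sum = 0.015 bits.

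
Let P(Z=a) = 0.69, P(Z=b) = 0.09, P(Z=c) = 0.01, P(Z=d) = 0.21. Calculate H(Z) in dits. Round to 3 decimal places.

0.368 dits

H(Z) = −Σ p·log₁₀ p.
  −(0.69)·log₁₀(0.69) = 0.1112
  −(0.09)·log₁₀(0.09) = 0.0941
  −(0.01)·log₁₀(0.01) = 0.0200
  −(0.21)·log₁₀(0.21) = 0.1423
Sum: 0.1112 + 0.0941 + 0.0200 + 0.1423 = 0.368 dits.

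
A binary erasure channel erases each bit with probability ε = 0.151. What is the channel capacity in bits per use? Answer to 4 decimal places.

Binary erasure channel: capacity C = 1 − ε.
C = 1 − 0.151 = 0.8490 bits per channel use.

0.8490 bits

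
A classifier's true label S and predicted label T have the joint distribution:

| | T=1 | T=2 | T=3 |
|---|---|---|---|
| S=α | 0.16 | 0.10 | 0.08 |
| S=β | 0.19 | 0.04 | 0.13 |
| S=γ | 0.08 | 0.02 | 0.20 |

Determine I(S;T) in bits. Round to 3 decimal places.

Marginals: p(S) = (0.3400, 0.3600, 0.3000), p(T) = (0.4300, 0.1600, 0.4100).
I(S;T) = Σ p(x,y)·log₂[p(x,y)/(p(x)p(y))].
  (α,1): 0.16·log₂(1.0944) = 0.0208
  (α,2): 0.10·log₂(1.8382) = 0.0878
  (α,3): 0.08·log₂(0.5739) = -0.0641
  (β,1): 0.19·log₂(1.2274) = 0.0562
  (β,2): 0.04·log₂(0.6944) = -0.0210
  (β,3): 0.13·log₂(0.8808) = -0.0238
  (γ,1): 0.08·log₂(0.6202) = -0.0551
  (γ,2): 0.02·log₂(0.4167) = -0.0253
  (γ,3): 0.20·log₂(1.6260) = 0.1403
Sum = 0.116 bits.

0.116 bits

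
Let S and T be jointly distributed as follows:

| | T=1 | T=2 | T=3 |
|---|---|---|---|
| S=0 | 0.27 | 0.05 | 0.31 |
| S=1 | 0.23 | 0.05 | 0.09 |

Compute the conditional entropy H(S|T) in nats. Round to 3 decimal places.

Marginals: p(S) = (0.6300, 0.3700), p(T) = (0.5000, 0.1000, 0.4000).
H(S|T) = Σ p(T) · H(S|T=·).
  T=1: p=0.5000, H(S|T=1) = 0.6899
  T=2: p=0.1000, H(S|T=2) = 0.6931
  T=3: p=0.4000, H(S|T=3) = 0.5332
Weighted sum = 0.628 nats.

0.628 nats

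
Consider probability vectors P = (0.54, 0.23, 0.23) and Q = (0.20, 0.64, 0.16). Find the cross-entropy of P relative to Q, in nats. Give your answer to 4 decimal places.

1.3932 nats

H(P,Q) = −Σ p·ln q.
  −0.54·ln(0.20) = 0.86910
  −0.23·ln(0.64) = 0.10265
  −0.23·ln(0.16) = 0.42149
H(P,Q) = 1.3932 nats.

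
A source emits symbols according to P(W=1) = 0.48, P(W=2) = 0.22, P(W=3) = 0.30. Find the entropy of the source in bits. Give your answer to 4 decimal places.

1.5099 bits

H(W) = −Σ p·log₂ p.
  −(0.48)·log₂(0.48) = 0.50827
  −(0.22)·log₂(0.22) = 0.48057
  −(0.30)·log₂(0.30) = 0.52109
Sum: 0.50827 + 0.48057 + 0.52109 = 1.5099 bits.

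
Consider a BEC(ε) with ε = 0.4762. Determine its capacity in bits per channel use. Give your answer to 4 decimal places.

0.5238 bits

Binary erasure channel: capacity C = 1 − ε.
C = 1 − 0.4762 = 0.5238 bits per channel use.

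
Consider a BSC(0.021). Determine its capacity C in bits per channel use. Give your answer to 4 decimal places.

0.8530 bits

Binary symmetric channel: C = 1 − h₂(ε) where h₂ is the binary entropy function.
h₂(0.021) = −0.021·log₂0.021 − 0.979·log₂0.979 = 0.1470.
C = 1 − 0.1470 = 0.8530 bits per channel use.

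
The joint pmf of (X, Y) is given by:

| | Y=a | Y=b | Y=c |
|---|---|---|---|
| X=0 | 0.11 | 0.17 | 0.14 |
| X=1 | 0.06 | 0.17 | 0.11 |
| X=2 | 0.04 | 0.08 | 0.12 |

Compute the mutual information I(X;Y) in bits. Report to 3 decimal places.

Marginals: p(X) = (0.4200, 0.3400, 0.2400), p(Y) = (0.2100, 0.4200, 0.3700).
I(X;Y) = H(X) + H(Y) − H(X,Y).
H(X) = 1.5490, H(Y) = 1.5292, H(X,Y) = 3.0547.
I(X;Y) = 1.5490 + 1.5292 − 3.0547 = 0.023 bits.

0.023 bits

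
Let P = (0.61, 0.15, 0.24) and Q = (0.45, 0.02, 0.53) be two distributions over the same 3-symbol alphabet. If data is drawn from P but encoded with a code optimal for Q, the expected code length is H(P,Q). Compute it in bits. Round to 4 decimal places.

1.7691 bits

H(P,Q) = −Σ p·log₂ q.
  −0.61·log₂(0.45) = 0.70272
  −0.15·log₂(0.02) = 0.84658
  −0.24·log₂(0.53) = 0.21982
H(P,Q) = 1.7691 bits.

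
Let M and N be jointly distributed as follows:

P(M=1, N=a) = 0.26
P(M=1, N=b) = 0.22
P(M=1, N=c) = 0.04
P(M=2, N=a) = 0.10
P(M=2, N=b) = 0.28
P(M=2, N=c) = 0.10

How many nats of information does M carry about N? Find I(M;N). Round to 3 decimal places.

0.053 nats

Marginals: p(M) = (0.5200, 0.4800), p(N) = (0.3600, 0.5000, 0.1400).
I(M;N) = Σ p(x,y)·ln[p(x,y)/(p(x)p(y))].
  (1,a): 0.26·ln(1.3889) = 0.0854
  (1,b): 0.22·ln(0.8462) = -0.0368
  (1,c): 0.04·ln(0.5495) = -0.0240
  (2,a): 0.10·ln(0.5787) = -0.0547
  (2,b): 0.28·ln(1.1667) = 0.0432
  (2,c): 0.10·ln(1.4881) = 0.0397
Sum = 0.053 nats.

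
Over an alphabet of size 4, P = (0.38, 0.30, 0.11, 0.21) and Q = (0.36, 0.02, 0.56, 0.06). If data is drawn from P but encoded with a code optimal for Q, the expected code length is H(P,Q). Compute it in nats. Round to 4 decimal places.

H(P,Q) = −Σ p·ln q.
  −0.38·ln(0.36) = 0.38823
  −0.30·ln(0.02) = 1.17361
  −0.11·ln(0.56) = 0.06378
  −0.21·ln(0.06) = 0.59082
H(P,Q) = 2.2164 nats.

2.2164 nats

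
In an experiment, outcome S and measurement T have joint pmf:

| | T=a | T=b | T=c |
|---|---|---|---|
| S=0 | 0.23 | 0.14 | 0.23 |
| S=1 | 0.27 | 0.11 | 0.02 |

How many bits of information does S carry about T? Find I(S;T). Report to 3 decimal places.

0.125 bits

Marginals: p(S) = (0.6000, 0.4000), p(T) = (0.5000, 0.2500, 0.2500).
I(S;T) = Σ p(x,y)·log₂[p(x,y)/(p(x)p(y))].
  (0,a): 0.23·log₂(0.7667) = -0.0882
  (0,b): 0.14·log₂(0.9333) = -0.0139
  (0,c): 0.23·log₂(1.5333) = 0.1418
  (1,a): 0.27·log₂(1.3500) = 0.1169
  (1,b): 0.11·log₂(1.1000) = 0.0151
  (1,c): 0.02·log₂(0.2000) = -0.0464
Sum = 0.125 bits.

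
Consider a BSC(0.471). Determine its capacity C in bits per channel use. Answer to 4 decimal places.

Binary symmetric channel: C = 1 − h₂(ε) where h₂ is the binary entropy function.
h₂(0.471) = −0.471·log₂0.471 − 0.529·log₂0.529 = 0.9976.
C = 1 − 0.9976 = 0.0024 bits per channel use.

0.0024 bits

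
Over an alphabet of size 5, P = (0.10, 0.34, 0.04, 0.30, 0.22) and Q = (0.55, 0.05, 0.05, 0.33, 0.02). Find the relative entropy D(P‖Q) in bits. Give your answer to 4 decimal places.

D(P‖Q) = Σ p·log₂(p/q).
  0.10·log₂(0.10/0.55) = -0.24594
  0.34·log₂(0.34/0.05) = 0.94028
  0.04·log₂(0.04/0.05) = -0.01288
  0.30·log₂(0.30/0.33) = -0.04125
  0.22·log₂(0.22/0.02) = 0.76107
D(P‖Q) = 1.4013 bits.

1.4013 bits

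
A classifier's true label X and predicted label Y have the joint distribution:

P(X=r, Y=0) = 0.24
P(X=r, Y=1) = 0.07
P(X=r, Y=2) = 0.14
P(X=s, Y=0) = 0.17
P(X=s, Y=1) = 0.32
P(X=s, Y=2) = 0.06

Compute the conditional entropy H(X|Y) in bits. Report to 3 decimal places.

Marginals: p(X) = (0.4500, 0.5500), p(Y) = (0.4100, 0.3900, 0.2000).
H(X|Y) = Σ p(Y) · H(X|Y=·).
  Y=0: p=0.4100, H(X|Y=0) = 0.9789
  Y=1: p=0.3900, H(X|Y=1) = 0.6790
  Y=2: p=0.2000, H(X|Y=2) = 0.8813
Weighted sum = 0.842 bits.

0.842 bits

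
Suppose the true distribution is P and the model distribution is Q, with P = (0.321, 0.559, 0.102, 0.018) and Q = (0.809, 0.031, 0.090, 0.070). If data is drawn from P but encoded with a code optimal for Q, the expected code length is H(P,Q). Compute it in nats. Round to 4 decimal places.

2.3034 nats

H(P,Q) = −Σ p·ln q.
  −0.321·ln(0.809) = 0.06804
  −0.559·ln(0.031) = 1.94184
  −0.102·ln(0.090) = 0.24561
  −0.018·ln(0.070) = 0.04787
H(P,Q) = 2.3034 nats.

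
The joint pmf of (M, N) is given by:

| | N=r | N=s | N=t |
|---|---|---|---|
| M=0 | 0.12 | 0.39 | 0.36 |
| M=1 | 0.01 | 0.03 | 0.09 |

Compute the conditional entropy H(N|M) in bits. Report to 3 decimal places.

1.401 bits

Chain rule: H(N|M) = H(M,N) − H(M).
Marginals: p(M) = (0.8700, 0.1300), p(N) = (0.1300, 0.4200, 0.4500).
H(M,N) = 1.9583 bits; H(M) = 0.5574 bits.
H(N|M) = 1.9583 − 0.5574 = 1.401 bits.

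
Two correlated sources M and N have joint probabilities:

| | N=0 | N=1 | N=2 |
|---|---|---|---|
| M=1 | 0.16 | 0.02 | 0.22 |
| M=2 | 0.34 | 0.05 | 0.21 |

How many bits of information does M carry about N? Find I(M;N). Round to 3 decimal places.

0.029 bits

Marginals: p(M) = (0.4000, 0.6000), p(N) = (0.5000, 0.0700, 0.4300).
I(M;N) = H(M) + H(N) − H(M,N).
H(M) = 0.9710, H(N) = 1.2921, H(M,N) = 2.2346.
I(M;N) = 0.9710 + 1.2921 − 2.2346 = 0.029 bits.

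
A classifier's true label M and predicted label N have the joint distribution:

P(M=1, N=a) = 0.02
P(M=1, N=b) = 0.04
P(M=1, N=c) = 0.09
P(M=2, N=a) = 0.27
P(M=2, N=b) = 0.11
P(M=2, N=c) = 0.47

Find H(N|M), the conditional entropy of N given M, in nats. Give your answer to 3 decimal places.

0.952 nats

Chain rule: H(N|M) = H(M,N) − H(M).
Marginals: p(M) = (0.1500, 0.8500), p(N) = (0.2900, 0.1500, 0.5600).
H(M,N) = 1.3749 nats; H(M) = 0.4227 nats.
H(N|M) = 1.3749 − 0.4227 = 0.952 nats.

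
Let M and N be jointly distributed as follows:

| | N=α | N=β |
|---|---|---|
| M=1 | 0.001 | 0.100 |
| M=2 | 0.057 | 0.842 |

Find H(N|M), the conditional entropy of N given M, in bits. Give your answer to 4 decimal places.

Marginals: p(M) = (0.1010, 0.8990), p(N) = (0.0580, 0.9420).
H(N|M) = Σ p(M) · H(N|M=·).
  M=1: p=0.1010, H(N|M=1) = 0.0801
  M=2: p=0.8990, H(N|M=2) = 0.3408
Weighted sum = 0.3145 bits.

0.3145 bits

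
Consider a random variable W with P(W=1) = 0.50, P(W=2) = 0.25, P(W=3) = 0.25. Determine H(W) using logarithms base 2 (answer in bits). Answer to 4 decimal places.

1.5000 bits

H(W) = −Σ p·log₂ p.
  −(0.50)·log₂(0.50) = 0.50000
  −(0.25)·log₂(0.25) = 0.50000
  −(0.25)·log₂(0.25) = 0.50000
Sum: 0.50000 + 0.50000 + 0.50000 = 1.5000 bits.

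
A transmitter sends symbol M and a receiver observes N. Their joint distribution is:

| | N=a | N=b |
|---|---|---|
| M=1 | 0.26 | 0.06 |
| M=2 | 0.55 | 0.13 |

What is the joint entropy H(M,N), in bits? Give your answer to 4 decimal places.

1.6058 bits

H(M,N) = −Σ p(x,y)·log₂ p(x,y) over all 4 cells.
  cell (1,a): −0.26·log₂0.26 = 0.50529
  cell (1,b): −0.06·log₂0.06 = 0.24353
  cell (2,a): −0.55·log₂0.55 = 0.47437
  cell (2,b): −0.13·log₂0.13 = 0.38264
Sum = 1.6058 bits.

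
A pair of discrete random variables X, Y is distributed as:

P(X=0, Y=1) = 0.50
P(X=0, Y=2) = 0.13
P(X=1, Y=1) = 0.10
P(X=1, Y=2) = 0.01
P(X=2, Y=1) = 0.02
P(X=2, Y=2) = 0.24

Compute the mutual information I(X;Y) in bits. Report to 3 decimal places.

Marginals: p(X) = (0.6300, 0.1100, 0.2600), p(Y) = (0.6200, 0.3800).
I(X;Y) = H(X) + H(Y) − H(X,Y).
H(X) = 1.2755, H(Y) = 0.9580, H(X,Y) = 1.8883.
I(X;Y) = 1.2755 + 0.9580 − 1.8883 = 0.345 bits.

0.345 bits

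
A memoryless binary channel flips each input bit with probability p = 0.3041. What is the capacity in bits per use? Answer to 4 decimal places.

Binary symmetric channel: C = 1 − h₂(ε) where h₂ is the binary entropy function.
h₂(0.3041) = −0.3041·log₂0.3041 − 0.6959·log₂0.6959 = 0.8862.
C = 1 − 0.8862 = 0.1138 bits per channel use.

0.1138 bits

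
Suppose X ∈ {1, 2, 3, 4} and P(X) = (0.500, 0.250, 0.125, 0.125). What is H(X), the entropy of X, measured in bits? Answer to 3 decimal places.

1.750 bits

H(X) = −Σ p·log₂ p.
  −(0.500)·log₂(0.500) = 0.5000
  −(0.250)·log₂(0.250) = 0.5000
  −(0.125)·log₂(0.125) = 0.3750
  −(0.125)·log₂(0.125) = 0.3750
Sum: 0.5000 + 0.5000 + 0.3750 + 0.3750 = 1.750 bits.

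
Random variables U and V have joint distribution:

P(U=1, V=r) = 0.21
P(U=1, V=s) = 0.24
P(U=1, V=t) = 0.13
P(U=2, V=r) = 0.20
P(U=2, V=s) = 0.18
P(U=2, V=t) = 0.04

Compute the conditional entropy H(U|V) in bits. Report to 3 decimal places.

0.957 bits

Chain rule: H(U|V) = H(U,V) − H(V).
Marginals: p(U) = (0.5800, 0.4200), p(V) = (0.4100, 0.4200, 0.1700).
H(U,V) = 2.4450 bits; H(V) = 1.4876 bits.
H(U|V) = 2.4450 − 1.4876 = 0.957 bits.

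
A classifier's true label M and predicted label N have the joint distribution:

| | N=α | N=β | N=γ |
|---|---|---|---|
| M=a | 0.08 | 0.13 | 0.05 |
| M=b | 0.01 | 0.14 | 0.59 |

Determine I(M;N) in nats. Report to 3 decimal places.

Marginals: p(M) = (0.2600, 0.7400), p(N) = (0.0900, 0.2700, 0.6400).
I(M;N) = Σ p(x,y)·ln[p(x,y)/(p(x)p(y))].
  (a,α): 0.08·ln(3.4188) = 0.0983
  (a,β): 0.13·ln(1.8519) = 0.0801
  (a,γ): 0.05·ln(0.3005) = -0.0601
  (b,α): 0.01·ln(0.1502) = -0.0190
  (b,β): 0.14·ln(0.7007) = -0.0498
  (b,γ): 0.59·ln(1.2458) = 0.1297
Sum = 0.179 nats.

0.179 nats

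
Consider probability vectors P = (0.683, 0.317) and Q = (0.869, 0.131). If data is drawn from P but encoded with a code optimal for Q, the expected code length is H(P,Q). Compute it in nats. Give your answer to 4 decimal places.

H(P,Q) = −Σ p·ln q.
  −0.683·ln(0.869) = 0.09590
  −0.317·ln(0.131) = 0.64432
H(P,Q) = 0.7402 nats.

0.7402 nats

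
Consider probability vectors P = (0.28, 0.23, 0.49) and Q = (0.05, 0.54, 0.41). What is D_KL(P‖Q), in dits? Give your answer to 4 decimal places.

0.1622 dits

D(P‖Q) = Σ p·log₁₀(p/q).
  0.28·log₁₀(0.28/0.05) = 0.20949
  0.23·log₁₀(0.23/0.54) = -0.08525
  0.49·log₁₀(0.49/0.41) = 0.03793
D(P‖Q) = 0.1622 dits.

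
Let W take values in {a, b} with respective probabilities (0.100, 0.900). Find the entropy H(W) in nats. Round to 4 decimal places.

0.3251 nats

H(W) = −Σ p·ln p.
  −(0.100)·ln(0.100) = 0.23026
  −(0.900)·ln(0.900) = 0.09482
Sum: 0.23026 + 0.09482 = 0.3251 nats.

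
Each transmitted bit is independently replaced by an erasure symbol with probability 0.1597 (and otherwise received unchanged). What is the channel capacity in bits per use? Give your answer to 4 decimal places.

Binary erasure channel: capacity C = 1 − ε.
C = 1 − 0.1597 = 0.8403 bits per channel use.

0.8403 bits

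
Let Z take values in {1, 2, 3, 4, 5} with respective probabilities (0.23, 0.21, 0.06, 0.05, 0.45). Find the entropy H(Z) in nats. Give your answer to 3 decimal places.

H(Z) = −Σ p·ln p.
  −(0.23)·ln(0.23) = 0.3380
  −(0.21)·ln(0.21) = 0.3277
  −(0.06)·ln(0.06) = 0.1688
  −(0.05)·ln(0.05) = 0.1498
  −(0.45)·ln(0.45) = 0.3593
Sum: 0.3380 + 0.3277 + 0.1688 + 0.1498 + 0.3593 = 1.344 nats.

1.344 nats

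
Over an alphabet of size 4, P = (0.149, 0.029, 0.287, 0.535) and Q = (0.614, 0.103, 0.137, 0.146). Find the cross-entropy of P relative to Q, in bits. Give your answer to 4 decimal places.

2.5081 bits

H(P,Q) = −Σ p·log₂ q.
  −0.149·log₂(0.614) = 0.10485
  −0.029·log₂(0.103) = 0.09510
  −0.287·log₂(0.137) = 0.82304
  −0.535·log₂(0.146) = 1.48514
H(P,Q) = 2.5081 bits.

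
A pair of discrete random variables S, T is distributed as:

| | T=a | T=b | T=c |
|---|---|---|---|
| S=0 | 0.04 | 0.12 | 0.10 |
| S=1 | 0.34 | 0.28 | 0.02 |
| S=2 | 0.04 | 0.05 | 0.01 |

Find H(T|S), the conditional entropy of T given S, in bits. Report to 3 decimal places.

1.260 bits

Marginals: p(S) = (0.2600, 0.6400, 0.1000), p(T) = (0.4200, 0.4500, 0.1300).
H(T|S) = Σ p(S) · H(T|S=·).
  S=0: p=0.2600, H(T|S=0) = 1.4605
  S=1: p=0.6400, H(T|S=1) = 1.1628
  S=2: p=0.1000, H(T|S=2) = 1.3610
Weighted sum = 1.260 bits.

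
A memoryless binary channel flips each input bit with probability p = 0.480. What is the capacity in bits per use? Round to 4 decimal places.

Binary symmetric channel: C = 1 − h₂(ε) where h₂ is the binary entropy function.
h₂(0.480) = −0.480·log₂0.480 − 0.520·log₂0.520 = 0.9988.
C = 1 − 0.9988 = 0.0012 bits per channel use.

0.0012 bits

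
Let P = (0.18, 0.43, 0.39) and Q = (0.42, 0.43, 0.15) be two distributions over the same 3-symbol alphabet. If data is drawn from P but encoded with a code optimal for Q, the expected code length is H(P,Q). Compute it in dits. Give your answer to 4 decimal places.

H(P,Q) = −Σ p·log₁₀ q.
  −0.18·log₁₀(0.42) = 0.06782
  −0.43·log₁₀(0.43) = 0.15761
  −0.39·log₁₀(0.15) = 0.32132
H(P,Q) = 0.5467 dits.

0.5467 dits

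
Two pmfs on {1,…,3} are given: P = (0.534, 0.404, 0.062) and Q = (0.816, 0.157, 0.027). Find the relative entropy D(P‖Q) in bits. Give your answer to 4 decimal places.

D(P‖Q) = Σ p·log₂(p/q).
  0.534·log₂(0.534/0.816) = -0.32666
  0.404·log₂(0.404/0.157) = 0.55089
  0.062·log₂(0.062/0.027) = 0.07436
D(P‖Q) = 0.2986 bits.

0.2986 bits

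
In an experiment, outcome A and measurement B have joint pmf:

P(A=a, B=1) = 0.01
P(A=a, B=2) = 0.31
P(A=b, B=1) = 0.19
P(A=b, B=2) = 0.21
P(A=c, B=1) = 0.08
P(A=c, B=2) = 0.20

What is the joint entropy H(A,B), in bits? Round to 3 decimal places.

H(A,B) = −Σ p(x,y)·log₂ p(x,y) over all 6 cells.
  cell (a,1): −0.01·log₂0.01 = 0.0664
  cell (a,2): −0.31·log₂0.31 = 0.5238
  cell (b,1): −0.19·log₂0.19 = 0.4552
  cell (b,2): −0.21·log₂0.21 = 0.4728
  cell (c,1): −0.08·log₂0.08 = 0.2915
  cell (c,2): −0.20·log₂0.20 = 0.4644
Sum = 2.274 bits.

2.274 bits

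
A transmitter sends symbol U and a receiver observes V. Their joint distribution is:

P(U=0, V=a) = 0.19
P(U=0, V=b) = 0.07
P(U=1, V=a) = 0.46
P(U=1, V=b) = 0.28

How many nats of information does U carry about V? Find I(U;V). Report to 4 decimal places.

0.0052 nats

Marginals: p(U) = (0.2600, 0.7400), p(V) = (0.6500, 0.3500).
I(U;V) = Σ p(x,y)·ln[p(x,y)/(p(x)p(y))].
  (0,a): 0.19·ln(1.1243) = 0.02225
  (0,b): 0.07·ln(0.7692) = -0.01837
  (1,a): 0.46·ln(0.9563) = -0.02053
  (1,b): 0.28·ln(1.0811) = 0.02183
Sum = 0.0052 nats.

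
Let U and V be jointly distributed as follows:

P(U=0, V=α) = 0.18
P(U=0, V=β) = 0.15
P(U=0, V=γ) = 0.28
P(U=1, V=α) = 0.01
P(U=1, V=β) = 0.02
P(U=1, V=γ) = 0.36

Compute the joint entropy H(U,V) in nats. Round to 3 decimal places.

H(U,V) = −Σ p(x,y)·ln p(x,y) over all 6 cells.
  cell (0,α): −0.18·ln0.18 = 0.3087
  cell (0,β): −0.15·ln0.15 = 0.2846
  cell (0,γ): −0.28·ln0.28 = 0.3564
  cell (1,α): −0.01·ln0.01 = 0.0461
  cell (1,β): −0.02·ln0.02 = 0.0782
  cell (1,γ): −0.36·ln0.36 = 0.3678
Sum = 1.442 nats.

1.442 nats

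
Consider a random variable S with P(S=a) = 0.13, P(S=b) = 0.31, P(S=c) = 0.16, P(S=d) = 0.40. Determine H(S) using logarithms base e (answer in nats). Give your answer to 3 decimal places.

1.288 nats

H(S) = −Σ p·ln p.
  −(0.13)·ln(0.13) = 0.2652
  −(0.31)·ln(0.31) = 0.3631
  −(0.16)·ln(0.16) = 0.2932
  −(0.40)·ln(0.40) = 0.3665
Sum: 0.2652 + 0.3631 + 0.2932 + 0.3665 = 1.288 nats.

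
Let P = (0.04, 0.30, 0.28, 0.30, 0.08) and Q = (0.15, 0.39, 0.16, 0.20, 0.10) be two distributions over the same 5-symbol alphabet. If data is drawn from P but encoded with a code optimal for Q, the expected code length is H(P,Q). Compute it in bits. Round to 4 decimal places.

2.2196 bits

H(P,Q) = −Σ p·log₂ q.
  −0.04·log₂(0.15) = 0.10948
  −0.30·log₂(0.39) = 0.40754
  −0.28·log₂(0.16) = 0.74028
  −0.30·log₂(0.20) = 0.69658
  −0.08·log₂(0.10) = 0.26575
H(P,Q) = 2.2196 bits.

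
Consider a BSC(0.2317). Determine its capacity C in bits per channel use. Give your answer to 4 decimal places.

0.2190 bits

Binary symmetric channel: C = 1 − h₂(ε) where h₂ is the binary entropy function.
h₂(0.2317) = −0.2317·log₂0.2317 − 0.7683·log₂0.7683 = 0.7810.
C = 1 − 0.7810 = 0.2190 bits per channel use.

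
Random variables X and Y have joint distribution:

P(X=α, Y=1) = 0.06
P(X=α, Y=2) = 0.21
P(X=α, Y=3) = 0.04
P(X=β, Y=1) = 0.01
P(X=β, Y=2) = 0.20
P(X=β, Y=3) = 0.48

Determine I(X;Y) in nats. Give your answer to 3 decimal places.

0.165 nats

Marginals: p(X) = (0.3100, 0.6900), p(Y) = (0.0700, 0.4100, 0.5200).
I(X;Y) = H(X) + H(Y) − H(X,Y).
H(X) = 0.6191, H(Y) = 0.8917, H(X,Y) = 1.3455.
I(X;Y) = 0.6191 + 0.8917 − 1.3455 = 0.165 nats.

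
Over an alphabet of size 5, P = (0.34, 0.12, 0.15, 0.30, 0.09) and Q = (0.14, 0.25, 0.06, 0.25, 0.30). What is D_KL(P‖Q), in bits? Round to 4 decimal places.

0.4290 bits

D(P‖Q) = Σ p·log₂(p/q).
  0.34·log₂(0.34/0.14) = 0.43524
  0.12·log₂(0.12/0.25) = -0.12707
  0.15·log₂(0.15/0.06) = 0.19829
  0.30·log₂(0.30/0.25) = 0.07891
  0.09·log₂(0.09/0.30) = -0.15633
D(P‖Q) = 0.4290 bits.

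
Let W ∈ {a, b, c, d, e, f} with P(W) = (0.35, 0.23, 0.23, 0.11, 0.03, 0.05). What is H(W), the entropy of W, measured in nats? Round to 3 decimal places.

H(W) = −Σ p·ln p.
  −(0.35)·ln(0.35) = 0.3674
  −(0.23)·ln(0.23) = 0.3380
  −(0.23)·ln(0.23) = 0.3380
  −(0.11)·ln(0.11) = 0.2428
  −(0.03)·ln(0.03) = 0.1052
  −(0.05)·ln(0.05) = 0.1498
Sum: 0.3674 + 0.3380 + 0.3380 + 0.2428 + 0.1052 + 0.1498 = 1.541 nats.

1.541 nats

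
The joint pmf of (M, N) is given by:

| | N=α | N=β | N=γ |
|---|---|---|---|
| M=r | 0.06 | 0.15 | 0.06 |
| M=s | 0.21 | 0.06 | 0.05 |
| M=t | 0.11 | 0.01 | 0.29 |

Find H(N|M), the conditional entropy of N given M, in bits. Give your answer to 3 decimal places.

Marginals: p(M) = (0.2700, 0.3200, 0.4100), p(N) = (0.3800, 0.2200, 0.4000).
H(N|M) = Σ p(M) · H(N|M=·).
  M=r: p=0.2700, H(N|M=r) = 1.4355
  M=s: p=0.3200, H(N|M=s) = 1.2701
  M=t: p=0.4100, H(N|M=t) = 0.9933
Weighted sum = 1.201 bits.

1.201 bits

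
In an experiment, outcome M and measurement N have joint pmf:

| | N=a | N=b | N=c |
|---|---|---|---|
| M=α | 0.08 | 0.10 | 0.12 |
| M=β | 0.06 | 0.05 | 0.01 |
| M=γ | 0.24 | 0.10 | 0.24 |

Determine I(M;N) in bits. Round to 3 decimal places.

0.068 bits

Marginals: p(M) = (0.3000, 0.1200, 0.5800), p(N) = (0.3800, 0.2500, 0.3700).
I(M;N) = Σ p(x,y)·log₂[p(x,y)/(p(x)p(y))].
  (α,a): 0.08·log₂(0.7018) = -0.0409
  (α,b): 0.10·log₂(1.3333) = 0.0415
  (α,c): 0.12·log₂(1.0811) = 0.0135
  (β,a): 0.06·log₂(1.3158) = 0.0238
  (β,b): 0.05·log₂(1.6667) = 0.0368
  (β,c): 0.01·log₂(0.2252) = -0.0215
  (γ,a): 0.24·log₂(1.0889) = 0.0295
  (γ,b): 0.10·log₂(0.6897) = -0.0536
  (γ,c): 0.24·log₂(1.1184) = 0.0387
Sum = 0.068 bits.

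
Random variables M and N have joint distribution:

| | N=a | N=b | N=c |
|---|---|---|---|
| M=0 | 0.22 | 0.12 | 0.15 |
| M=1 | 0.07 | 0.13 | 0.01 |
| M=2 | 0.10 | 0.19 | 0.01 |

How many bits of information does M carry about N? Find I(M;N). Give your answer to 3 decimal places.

Marginals: p(M) = (0.4900, 0.2100, 0.3000), p(N) = (0.3900, 0.4400, 0.1700).
I(M;N) = H(M) + H(N) − H(M,N).
H(M) = 1.4982, H(N) = 1.4855, H(M,N) = 2.8297.
I(M;N) = 1.4982 + 1.4855 − 2.8297 = 0.154 bits.

0.154 bits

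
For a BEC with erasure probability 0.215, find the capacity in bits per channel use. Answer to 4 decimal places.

0.7850 bits

Binary erasure channel: capacity C = 1 − ε.
C = 1 − 0.215 = 0.7850 bits per channel use.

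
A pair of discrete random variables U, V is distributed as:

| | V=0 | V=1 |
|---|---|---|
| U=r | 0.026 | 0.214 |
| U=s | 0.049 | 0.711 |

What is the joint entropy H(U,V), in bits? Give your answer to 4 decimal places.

H(U,V) = −Σ p(x,y)·log₂ p(x,y) over all 4 cells.
  cell (r,0): −0.026·log₂0.026 = 0.13690
  cell (r,1): −0.214·log₂0.214 = 0.47600
  cell (s,0): −0.049·log₂0.049 = 0.21320
  cell (s,1): −0.711·log₂0.711 = 0.34987
Sum = 1.1760 bits.

1.1760 bits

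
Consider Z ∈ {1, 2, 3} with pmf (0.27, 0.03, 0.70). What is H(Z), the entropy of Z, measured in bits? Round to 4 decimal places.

H(Z) = −Σ p·log₂ p.
  −(0.27)·log₂(0.27) = 0.51002
  −(0.03)·log₂(0.03) = 0.15177
  −(0.70)·log₂(0.70) = 0.36020
Sum: 0.51002 + 0.15177 + 0.36020 = 1.0220 bits.

1.0220 bits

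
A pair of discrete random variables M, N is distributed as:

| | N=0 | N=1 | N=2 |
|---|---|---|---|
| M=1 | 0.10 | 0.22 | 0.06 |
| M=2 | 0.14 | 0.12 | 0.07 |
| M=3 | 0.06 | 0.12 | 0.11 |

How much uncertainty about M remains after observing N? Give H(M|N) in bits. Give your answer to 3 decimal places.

Chain rule: H(M|N) = H(M,N) − H(N).
Marginals: p(M) = (0.3800, 0.3300, 0.2900), p(N) = (0.3000, 0.4600, 0.2400).
H(M,N) = 3.0499 bits; H(N) = 1.5306 bits.
H(M|N) = 3.0499 − 1.5306 = 1.519 bits.

1.519 bits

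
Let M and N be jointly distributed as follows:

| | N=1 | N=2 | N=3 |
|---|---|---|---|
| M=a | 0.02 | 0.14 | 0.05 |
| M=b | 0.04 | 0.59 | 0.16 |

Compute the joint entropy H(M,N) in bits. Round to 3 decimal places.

H(M,N) = −Σ p(x,y)·log₂ p(x,y) over all 6 cells.
  cell (a,1): −0.02·log₂0.02 = 0.1129
  cell (a,2): −0.14·log₂0.14 = 0.3971
  cell (a,3): −0.05·log₂0.05 = 0.2161
  cell (b,1): −0.04·log₂0.04 = 0.1858
  cell (b,2): −0.59·log₂0.59 = 0.4491
  cell (b,3): −0.16·log₂0.16 = 0.4230
Sum = 1.784 bits.

1.784 bits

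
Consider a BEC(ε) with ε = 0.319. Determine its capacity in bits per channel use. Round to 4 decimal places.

Binary erasure channel: capacity C = 1 − ε.
C = 1 − 0.319 = 0.6810 bits per channel use.

0.6810 bits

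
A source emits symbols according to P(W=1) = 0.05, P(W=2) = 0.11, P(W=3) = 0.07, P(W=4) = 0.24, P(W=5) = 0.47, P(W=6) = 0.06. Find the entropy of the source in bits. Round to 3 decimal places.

2.085 bits

H(W) = −Σ p·log₂ p.
  −(0.05)·log₂(0.05) = 0.2161
  −(0.11)·log₂(0.11) = 0.3503
  −(0.07)·log₂(0.07) = 0.2686
  −(0.24)·log₂(0.24) = 0.4941
  −(0.47)·log₂(0.47) = 0.5120
  −(0.06)·log₂(0.06) = 0.2435
Sum: 0.2161 + 0.3503 + 0.2686 + 0.4941 + 0.5120 + 0.2435 = 2.085 bits.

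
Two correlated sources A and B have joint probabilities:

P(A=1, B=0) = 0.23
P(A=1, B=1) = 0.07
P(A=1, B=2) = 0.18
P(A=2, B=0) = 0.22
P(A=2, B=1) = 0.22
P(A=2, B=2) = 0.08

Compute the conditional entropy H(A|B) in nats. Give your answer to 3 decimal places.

Chain rule: H(A|B) = H(A,B) − H(B).
Marginals: p(A) = (0.4800, 0.5200), p(B) = (0.4500, 0.2900, 0.2600).
H(A,B) = 1.7011 nats; H(B) = 1.0686 nats.
H(A|B) = 1.7011 − 1.0686 = 0.633 nats.

0.633 nats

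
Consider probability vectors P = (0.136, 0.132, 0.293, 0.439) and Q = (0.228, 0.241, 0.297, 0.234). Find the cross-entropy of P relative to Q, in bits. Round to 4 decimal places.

1.9941 bits

H(P,Q) = −Σ p·log₂ q.
  −0.136·log₂(0.228) = 0.29007
  −0.132·log₂(0.241) = 0.27098
  −0.293·log₂(0.297) = 0.51318
  −0.439·log₂(0.234) = 0.91989
H(P,Q) = 1.9941 bits.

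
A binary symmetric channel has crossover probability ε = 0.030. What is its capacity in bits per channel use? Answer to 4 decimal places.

Binary symmetric channel: C = 1 − h₂(ε) where h₂ is the binary entropy function.
h₂(0.030) = −0.030·log₂0.030 − 0.970·log₂0.970 = 0.1944.
C = 1 − 0.1944 = 0.8056 bits per channel use.

0.8056 bits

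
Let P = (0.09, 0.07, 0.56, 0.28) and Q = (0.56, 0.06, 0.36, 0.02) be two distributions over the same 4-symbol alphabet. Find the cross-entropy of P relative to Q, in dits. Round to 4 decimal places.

H(P,Q) = −Σ p·log₁₀ q.
  −0.09·log₁₀(0.56) = 0.02266
  −0.07·log₁₀(0.06) = 0.08553
  −0.56·log₁₀(0.36) = 0.24847
  −0.28·log₁₀(0.02) = 0.47571
H(P,Q) = 0.8324 dits.

0.8324 dits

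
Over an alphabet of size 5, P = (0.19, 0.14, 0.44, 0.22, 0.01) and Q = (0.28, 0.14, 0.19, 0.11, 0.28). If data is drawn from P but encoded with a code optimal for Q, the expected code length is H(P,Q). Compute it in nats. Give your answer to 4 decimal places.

1.7462 nats

H(P,Q) = −Σ p·ln q.
  −0.19·ln(0.28) = 0.24186
  −0.14·ln(0.14) = 0.27526
  −0.44·ln(0.19) = 0.73072
  −0.22·ln(0.11) = 0.48560
  −0.01·ln(0.28) = 0.01273
H(P,Q) = 1.7462 nats.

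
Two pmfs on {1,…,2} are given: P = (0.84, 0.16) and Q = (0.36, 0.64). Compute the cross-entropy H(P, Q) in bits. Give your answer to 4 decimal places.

1.3411 bits

H(P,Q) = −Σ p·log₂ q.
  −0.84·log₂(0.36) = 1.23810
  −0.16·log₂(0.64) = 0.10302
H(P,Q) = 1.3411 bits.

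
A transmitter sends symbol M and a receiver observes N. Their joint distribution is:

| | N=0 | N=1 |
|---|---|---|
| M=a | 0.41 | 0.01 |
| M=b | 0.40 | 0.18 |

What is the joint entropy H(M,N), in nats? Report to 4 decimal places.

1.0868 nats

H(M,N) = −Σ p(x,y)·ln p(x,y) over all 4 cells.
  cell (a,0): −0.41·ln0.41 = 0.36556
  cell (a,1): −0.01·ln0.01 = 0.04605
  cell (b,0): −0.40·ln0.40 = 0.36652
  cell (b,1): −0.18·ln0.18 = 0.30866
Sum = 1.0868 nats.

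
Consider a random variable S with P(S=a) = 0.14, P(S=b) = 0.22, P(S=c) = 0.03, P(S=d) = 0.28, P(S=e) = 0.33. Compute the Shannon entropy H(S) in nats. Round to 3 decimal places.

H(S) = −Σ p·ln p.
  −(0.14)·ln(0.14) = 0.2753
  −(0.22)·ln(0.22) = 0.3331
  −(0.03)·ln(0.03) = 0.1052
  −(0.28)·ln(0.28) = 0.3564
  −(0.33)·ln(0.33) = 0.3659
Sum: 0.2753 + 0.3331 + 0.1052 + 0.3564 + 0.3659 = 1.436 nats.

1.436 nats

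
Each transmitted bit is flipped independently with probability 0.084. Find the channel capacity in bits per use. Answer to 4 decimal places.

Binary symmetric channel: C = 1 − h₂(ε) where h₂ is the binary entropy function.
h₂(0.084) = −0.084·log₂0.084 − 0.916·log₂0.916 = 0.4161.
C = 1 − 0.4161 = 0.5839 bits per channel use.

0.5839 bits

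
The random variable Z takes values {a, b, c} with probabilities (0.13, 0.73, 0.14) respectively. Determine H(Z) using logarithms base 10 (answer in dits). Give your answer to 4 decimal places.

0.3345 dits

H(Z) = −Σ p·log₁₀ p.
  −(0.13)·log₁₀(0.13) = 0.11519
  −(0.73)·log₁₀(0.73) = 0.09977
  −(0.14)·log₁₀(0.14) = 0.11954
Sum: 0.11519 + 0.09977 + 0.11954 = 0.3345 dits.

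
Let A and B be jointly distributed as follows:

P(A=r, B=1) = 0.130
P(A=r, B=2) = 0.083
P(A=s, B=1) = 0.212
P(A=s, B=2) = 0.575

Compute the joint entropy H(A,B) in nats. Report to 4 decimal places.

H(A,B) = −Σ p(x,y)·ln p(x,y) over all 4 cells.
  cell (r,1): −0.130·ln0.130 = 0.26523
  cell (r,2): −0.083·ln0.083 = 0.20658
  cell (s,1): −0.212·ln0.212 = 0.32885
  cell (s,2): −0.575·ln0.575 = 0.31820
Sum = 1.1189 nats.

1.1189 nats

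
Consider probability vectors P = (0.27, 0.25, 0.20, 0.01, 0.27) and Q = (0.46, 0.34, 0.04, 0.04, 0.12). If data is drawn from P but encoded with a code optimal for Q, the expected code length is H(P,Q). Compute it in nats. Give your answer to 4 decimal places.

1.7278 nats

H(P,Q) = −Σ p·ln q.
  −0.27·ln(0.46) = 0.20966
  −0.25·ln(0.34) = 0.26970
  −0.20·ln(0.04) = 0.64378
  −0.01·ln(0.04) = 0.03219
  −0.27·ln(0.12) = 0.57247
H(P,Q) = 1.7278 nats.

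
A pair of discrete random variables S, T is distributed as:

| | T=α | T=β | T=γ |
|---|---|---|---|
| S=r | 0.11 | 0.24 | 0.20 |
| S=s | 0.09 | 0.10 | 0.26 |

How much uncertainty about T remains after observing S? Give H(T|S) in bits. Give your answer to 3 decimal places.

1.466 bits

Marginals: p(S) = (0.5500, 0.4500), p(T) = (0.2000, 0.3400, 0.4600).
H(T|S) = Σ p(S) · H(T|S=·).
  S=r: p=0.5500, H(T|S=r) = 1.5172
  S=s: p=0.4500, H(T|S=s) = 1.4039
Weighted sum = 1.466 bits.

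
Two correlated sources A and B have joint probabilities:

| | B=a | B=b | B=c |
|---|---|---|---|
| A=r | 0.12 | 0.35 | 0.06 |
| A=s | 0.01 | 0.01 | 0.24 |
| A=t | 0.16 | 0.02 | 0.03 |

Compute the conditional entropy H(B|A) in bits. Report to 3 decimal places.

0.992 bits

Chain rule: H(B|A) = H(A,B) − H(A).
Marginals: p(A) = (0.5300, 0.2600, 0.2100), p(B) = (0.2900, 0.3800, 0.3300).
H(A,B) = 2.4554 bits; H(A) = 1.4636 bits.
H(B|A) = 2.4554 − 1.4636 = 0.992 bits.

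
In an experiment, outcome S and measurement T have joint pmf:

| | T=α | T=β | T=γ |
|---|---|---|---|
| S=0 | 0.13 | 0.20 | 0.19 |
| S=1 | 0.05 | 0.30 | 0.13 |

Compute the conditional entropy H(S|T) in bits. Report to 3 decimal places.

Chain rule: H(S|T) = H(S,T) − H(T).
Marginals: p(S) = (0.5200, 0.4800), p(T) = (0.1800, 0.5000, 0.3200).
H(S,T) = 2.4221 bits; H(T) = 1.4713 bits.
H(S|T) = 2.4221 − 1.4713 = 0.951 bits.

0.951 bits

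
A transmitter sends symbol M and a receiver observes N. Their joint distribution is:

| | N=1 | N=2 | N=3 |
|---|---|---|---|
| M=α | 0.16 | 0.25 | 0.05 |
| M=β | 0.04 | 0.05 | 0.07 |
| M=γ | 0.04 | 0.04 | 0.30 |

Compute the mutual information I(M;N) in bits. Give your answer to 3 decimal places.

Marginals: p(M) = (0.4600, 0.1600, 0.3800), p(N) = (0.2400, 0.3400, 0.4200).
I(M;N) = H(M) + H(N) − H(M,N).
H(M) = 1.4688, H(N) = 1.5490, H(M,N) = 2.7021.
I(M;N) = 1.4688 + 1.5490 − 2.7021 = 0.316 bits.

0.316 bits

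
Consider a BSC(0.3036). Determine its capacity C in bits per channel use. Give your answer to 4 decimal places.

0.1144 bits

Binary symmetric channel: C = 1 − h₂(ε) where h₂ is the binary entropy function.
h₂(0.3036) = −0.3036·log₂0.3036 − 0.6964·log₂0.6964 = 0.8856.
C = 1 − 0.8856 = 0.1144 bits per channel use.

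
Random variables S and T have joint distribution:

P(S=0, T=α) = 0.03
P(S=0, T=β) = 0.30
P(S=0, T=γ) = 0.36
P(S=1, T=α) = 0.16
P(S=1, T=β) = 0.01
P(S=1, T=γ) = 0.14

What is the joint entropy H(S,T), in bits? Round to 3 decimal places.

H(S,T) = −Σ p(x,y)·log₂ p(x,y) over all 6 cells.
  cell (0,α): −0.03·log₂0.03 = 0.1518
  cell (0,β): −0.30·log₂0.30 = 0.5211
  cell (0,γ): −0.36·log₂0.36 = 0.5306
  cell (1,α): −0.16·log₂0.16 = 0.4230
  cell (1,β): −0.01·log₂0.01 = 0.0664
  cell (1,γ): −0.14·log₂0.14 = 0.3971
Sum = 2.090 bits.

2.090 bits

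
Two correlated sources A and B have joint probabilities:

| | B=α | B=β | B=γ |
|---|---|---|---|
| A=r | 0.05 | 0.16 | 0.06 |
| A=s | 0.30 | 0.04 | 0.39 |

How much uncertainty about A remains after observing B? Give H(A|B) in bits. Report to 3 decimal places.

0.606 bits

Marginals: p(A) = (0.2700, 0.7300), p(B) = (0.3500, 0.2000, 0.4500).
H(A|B) = Σ p(B) · H(A|B=·).
  B=α: p=0.3500, H(A|B=α) = 0.5917
  B=β: p=0.2000, H(A|B=β) = 0.7219
  B=γ: p=0.4500, H(A|B=γ) = 0.5665
Weighted sum = 0.606 bits.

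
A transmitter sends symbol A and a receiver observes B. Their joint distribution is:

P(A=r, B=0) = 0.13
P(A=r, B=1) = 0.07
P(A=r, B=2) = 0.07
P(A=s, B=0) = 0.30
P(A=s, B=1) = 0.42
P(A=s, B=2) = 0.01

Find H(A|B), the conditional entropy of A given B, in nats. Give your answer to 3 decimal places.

0.495 nats

Marginals: p(A) = (0.2700, 0.7300), p(B) = (0.4300, 0.4900, 0.0800).
H(A|B) = Σ p(B) · H(A|B=·).
  B=0: p=0.4300, H(A|B=0) = 0.6128
  B=1: p=0.4900, H(A|B=1) = 0.4101
  B=2: p=0.0800, H(A|B=2) = 0.3768
Weighted sum = 0.495 nats.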